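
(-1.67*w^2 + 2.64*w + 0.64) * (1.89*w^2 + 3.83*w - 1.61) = -3.1563*w^4 - 1.4065*w^3 + 14.0095*w^2 - 1.7992*w - 1.0304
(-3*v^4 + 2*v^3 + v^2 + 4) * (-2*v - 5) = 6*v^5 + 11*v^4 - 12*v^3 - 5*v^2 - 8*v - 20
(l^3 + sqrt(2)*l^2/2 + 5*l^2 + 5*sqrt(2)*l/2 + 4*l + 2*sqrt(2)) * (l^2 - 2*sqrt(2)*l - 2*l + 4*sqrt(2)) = l^5 - 3*sqrt(2)*l^4/2 + 3*l^4 - 8*l^3 - 9*sqrt(2)*l^3/2 - 14*l^2 + 9*sqrt(2)*l^2 + 12*l + 12*sqrt(2)*l + 16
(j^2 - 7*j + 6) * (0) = 0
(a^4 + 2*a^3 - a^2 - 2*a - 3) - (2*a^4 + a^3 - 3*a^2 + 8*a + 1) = -a^4 + a^3 + 2*a^2 - 10*a - 4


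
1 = 1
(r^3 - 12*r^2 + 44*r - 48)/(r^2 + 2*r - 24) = (r^2 - 8*r + 12)/(r + 6)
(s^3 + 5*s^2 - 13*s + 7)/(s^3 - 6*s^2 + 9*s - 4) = (s + 7)/(s - 4)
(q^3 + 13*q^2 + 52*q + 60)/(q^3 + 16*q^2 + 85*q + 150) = (q + 2)/(q + 5)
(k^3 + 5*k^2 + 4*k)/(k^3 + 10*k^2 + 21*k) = (k^2 + 5*k + 4)/(k^2 + 10*k + 21)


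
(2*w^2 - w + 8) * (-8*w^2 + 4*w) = -16*w^4 + 16*w^3 - 68*w^2 + 32*w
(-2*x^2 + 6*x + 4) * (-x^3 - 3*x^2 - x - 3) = 2*x^5 - 20*x^3 - 12*x^2 - 22*x - 12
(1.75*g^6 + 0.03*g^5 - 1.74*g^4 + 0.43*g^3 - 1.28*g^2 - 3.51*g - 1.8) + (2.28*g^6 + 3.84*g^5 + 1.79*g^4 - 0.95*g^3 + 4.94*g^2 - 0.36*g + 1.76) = 4.03*g^6 + 3.87*g^5 + 0.05*g^4 - 0.52*g^3 + 3.66*g^2 - 3.87*g - 0.04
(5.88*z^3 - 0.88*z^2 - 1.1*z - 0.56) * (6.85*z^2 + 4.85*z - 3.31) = 40.278*z^5 + 22.49*z^4 - 31.2658*z^3 - 6.2582*z^2 + 0.925*z + 1.8536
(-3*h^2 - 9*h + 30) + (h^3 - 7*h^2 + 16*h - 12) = h^3 - 10*h^2 + 7*h + 18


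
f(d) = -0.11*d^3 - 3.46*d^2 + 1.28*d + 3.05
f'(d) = -0.33*d^2 - 6.92*d + 1.28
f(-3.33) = -35.52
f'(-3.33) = 20.66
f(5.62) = -118.56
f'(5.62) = -48.03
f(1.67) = -4.97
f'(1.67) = -11.20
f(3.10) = -29.51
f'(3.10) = -23.34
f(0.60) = 2.55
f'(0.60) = -2.99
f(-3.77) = -45.06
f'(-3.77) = 22.68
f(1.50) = -3.19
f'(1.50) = -9.84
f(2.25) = -12.84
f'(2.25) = -15.96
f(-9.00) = -208.54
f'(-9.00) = 36.83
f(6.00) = -137.59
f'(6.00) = -52.12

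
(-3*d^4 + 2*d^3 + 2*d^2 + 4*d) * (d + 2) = -3*d^5 - 4*d^4 + 6*d^3 + 8*d^2 + 8*d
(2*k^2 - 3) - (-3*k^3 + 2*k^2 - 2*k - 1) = 3*k^3 + 2*k - 2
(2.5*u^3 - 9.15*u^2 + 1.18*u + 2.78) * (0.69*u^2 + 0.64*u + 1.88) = 1.725*u^5 - 4.7135*u^4 - 0.341800000000002*u^3 - 14.5286*u^2 + 3.9976*u + 5.2264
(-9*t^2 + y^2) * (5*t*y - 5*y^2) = -45*t^3*y + 45*t^2*y^2 + 5*t*y^3 - 5*y^4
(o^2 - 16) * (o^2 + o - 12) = o^4 + o^3 - 28*o^2 - 16*o + 192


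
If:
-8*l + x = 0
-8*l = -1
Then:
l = 1/8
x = 1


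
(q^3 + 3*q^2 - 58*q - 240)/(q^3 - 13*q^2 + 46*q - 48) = (q^2 + 11*q + 30)/(q^2 - 5*q + 6)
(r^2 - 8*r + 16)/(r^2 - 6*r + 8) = (r - 4)/(r - 2)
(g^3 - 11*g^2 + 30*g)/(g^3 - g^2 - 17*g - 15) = g*(g - 6)/(g^2 + 4*g + 3)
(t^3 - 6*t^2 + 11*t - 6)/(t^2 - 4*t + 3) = t - 2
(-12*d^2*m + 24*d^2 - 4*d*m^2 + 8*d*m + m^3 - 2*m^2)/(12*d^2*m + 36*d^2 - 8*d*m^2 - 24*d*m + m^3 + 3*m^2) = (-2*d*m + 4*d - m^2 + 2*m)/(2*d*m + 6*d - m^2 - 3*m)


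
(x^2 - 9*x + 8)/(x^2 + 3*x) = (x^2 - 9*x + 8)/(x*(x + 3))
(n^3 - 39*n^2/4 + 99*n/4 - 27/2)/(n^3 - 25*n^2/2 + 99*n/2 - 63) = (4*n - 3)/(2*(2*n - 7))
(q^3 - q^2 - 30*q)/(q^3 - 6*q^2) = (q + 5)/q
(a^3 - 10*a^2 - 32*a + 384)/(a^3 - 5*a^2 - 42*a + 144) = (a - 8)/(a - 3)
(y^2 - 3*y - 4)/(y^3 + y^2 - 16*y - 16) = 1/(y + 4)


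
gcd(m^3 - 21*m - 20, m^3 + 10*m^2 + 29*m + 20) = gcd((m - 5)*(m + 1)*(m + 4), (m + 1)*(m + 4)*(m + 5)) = m^2 + 5*m + 4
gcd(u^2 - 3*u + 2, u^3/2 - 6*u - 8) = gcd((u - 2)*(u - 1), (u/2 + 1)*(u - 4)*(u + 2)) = 1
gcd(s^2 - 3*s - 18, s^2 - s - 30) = s - 6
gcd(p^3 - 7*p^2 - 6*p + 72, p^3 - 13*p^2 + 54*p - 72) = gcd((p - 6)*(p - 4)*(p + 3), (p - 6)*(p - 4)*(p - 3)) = p^2 - 10*p + 24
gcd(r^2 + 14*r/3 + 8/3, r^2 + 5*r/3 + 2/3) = r + 2/3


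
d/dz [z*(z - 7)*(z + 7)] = 3*z^2 - 49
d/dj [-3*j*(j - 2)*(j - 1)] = -9*j^2 + 18*j - 6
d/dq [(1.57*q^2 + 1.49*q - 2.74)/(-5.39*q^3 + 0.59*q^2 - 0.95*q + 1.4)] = (8.4623*q^4 + 16.0622*q^3 - 46.6764*q^2 + 7.6292*q - 0.517)/(29.0521*q^6 - 6.3602*q^5 + 10.5891*q^4 - 16.213*q^3 + 2.5545*q^2 - 2.66*q + 1.96)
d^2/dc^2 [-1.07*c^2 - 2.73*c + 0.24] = -2.14000000000000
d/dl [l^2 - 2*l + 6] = 2*l - 2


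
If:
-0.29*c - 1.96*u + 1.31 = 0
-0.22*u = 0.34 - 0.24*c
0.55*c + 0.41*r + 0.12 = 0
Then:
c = 1.79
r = -2.69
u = 0.40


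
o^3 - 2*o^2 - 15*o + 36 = (o - 3)^2*(o + 4)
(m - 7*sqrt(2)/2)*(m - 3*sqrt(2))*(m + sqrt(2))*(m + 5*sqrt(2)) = m^4 - sqrt(2)*m^3/2 - 47*m^2 + 61*sqrt(2)*m + 210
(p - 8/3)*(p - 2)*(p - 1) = p^3 - 17*p^2/3 + 10*p - 16/3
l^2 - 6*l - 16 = (l - 8)*(l + 2)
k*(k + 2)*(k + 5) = k^3 + 7*k^2 + 10*k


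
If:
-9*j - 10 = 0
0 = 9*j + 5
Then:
No Solution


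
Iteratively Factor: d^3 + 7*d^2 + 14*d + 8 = (d + 4)*(d^2 + 3*d + 2) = (d + 2)*(d + 4)*(d + 1)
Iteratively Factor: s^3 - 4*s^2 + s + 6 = (s - 2)*(s^2 - 2*s - 3) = (s - 3)*(s - 2)*(s + 1)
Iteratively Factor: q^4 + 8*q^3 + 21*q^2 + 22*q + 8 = (q + 2)*(q^3 + 6*q^2 + 9*q + 4) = (q + 1)*(q + 2)*(q^2 + 5*q + 4) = (q + 1)^2*(q + 2)*(q + 4)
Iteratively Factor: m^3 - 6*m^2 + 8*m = (m - 2)*(m^2 - 4*m) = m*(m - 2)*(m - 4)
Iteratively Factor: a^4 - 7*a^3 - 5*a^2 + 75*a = (a - 5)*(a^3 - 2*a^2 - 15*a) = (a - 5)*(a + 3)*(a^2 - 5*a) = a*(a - 5)*(a + 3)*(a - 5)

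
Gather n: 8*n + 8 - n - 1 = 7*n + 7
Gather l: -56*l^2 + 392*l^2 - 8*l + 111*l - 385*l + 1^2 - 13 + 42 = 336*l^2 - 282*l + 30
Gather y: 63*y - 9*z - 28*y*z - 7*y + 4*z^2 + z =y*(56 - 28*z) + 4*z^2 - 8*z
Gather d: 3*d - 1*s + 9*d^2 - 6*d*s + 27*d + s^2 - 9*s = 9*d^2 + d*(30 - 6*s) + s^2 - 10*s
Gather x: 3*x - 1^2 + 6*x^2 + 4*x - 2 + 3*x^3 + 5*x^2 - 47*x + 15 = 3*x^3 + 11*x^2 - 40*x + 12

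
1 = 1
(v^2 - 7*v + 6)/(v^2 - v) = (v - 6)/v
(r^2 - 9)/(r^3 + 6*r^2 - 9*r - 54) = 1/(r + 6)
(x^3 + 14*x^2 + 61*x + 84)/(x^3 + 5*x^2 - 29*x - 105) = (x + 4)/(x - 5)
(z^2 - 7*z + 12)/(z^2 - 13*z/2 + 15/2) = 2*(z^2 - 7*z + 12)/(2*z^2 - 13*z + 15)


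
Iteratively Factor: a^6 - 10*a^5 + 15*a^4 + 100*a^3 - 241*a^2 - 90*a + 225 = (a - 3)*(a^5 - 7*a^4 - 6*a^3 + 82*a^2 + 5*a - 75) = (a - 5)*(a - 3)*(a^4 - 2*a^3 - 16*a^2 + 2*a + 15) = (a - 5)*(a - 3)*(a + 1)*(a^3 - 3*a^2 - 13*a + 15) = (a - 5)*(a - 3)*(a + 1)*(a + 3)*(a^2 - 6*a + 5) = (a - 5)^2*(a - 3)*(a + 1)*(a + 3)*(a - 1)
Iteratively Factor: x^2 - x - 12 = (x + 3)*(x - 4)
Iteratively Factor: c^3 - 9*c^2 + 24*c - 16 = (c - 1)*(c^2 - 8*c + 16) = (c - 4)*(c - 1)*(c - 4)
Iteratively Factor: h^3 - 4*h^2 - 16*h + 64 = (h + 4)*(h^2 - 8*h + 16) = (h - 4)*(h + 4)*(h - 4)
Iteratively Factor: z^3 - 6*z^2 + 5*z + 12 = (z - 4)*(z^2 - 2*z - 3) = (z - 4)*(z + 1)*(z - 3)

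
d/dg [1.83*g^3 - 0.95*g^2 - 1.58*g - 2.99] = 5.49*g^2 - 1.9*g - 1.58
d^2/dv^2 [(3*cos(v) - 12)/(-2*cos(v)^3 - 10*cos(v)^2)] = 3*(4*cos(v) - 21*tan(v)^4 - 201/cos(v) - 424/cos(v)^2 + 270/cos(v)^3 + 621/cos(v)^4)/(2*(cos(v) + 5)^3)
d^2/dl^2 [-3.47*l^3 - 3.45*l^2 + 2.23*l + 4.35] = -20.82*l - 6.9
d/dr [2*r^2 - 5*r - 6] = 4*r - 5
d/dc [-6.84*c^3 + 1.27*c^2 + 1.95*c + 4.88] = -20.52*c^2 + 2.54*c + 1.95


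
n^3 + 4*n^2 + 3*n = n*(n + 1)*(n + 3)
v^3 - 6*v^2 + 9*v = v*(v - 3)^2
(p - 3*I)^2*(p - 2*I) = p^3 - 8*I*p^2 - 21*p + 18*I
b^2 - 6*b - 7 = (b - 7)*(b + 1)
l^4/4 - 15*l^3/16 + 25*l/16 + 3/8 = (l/4 + 1/4)*(l - 3)*(l - 2)*(l + 1/4)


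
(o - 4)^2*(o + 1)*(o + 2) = o^4 - 5*o^3 - 6*o^2 + 32*o + 32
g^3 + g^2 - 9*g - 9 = (g - 3)*(g + 1)*(g + 3)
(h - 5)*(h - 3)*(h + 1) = h^3 - 7*h^2 + 7*h + 15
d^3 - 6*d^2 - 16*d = d*(d - 8)*(d + 2)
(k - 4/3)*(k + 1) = k^2 - k/3 - 4/3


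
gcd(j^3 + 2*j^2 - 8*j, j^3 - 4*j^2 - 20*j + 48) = j^2 + 2*j - 8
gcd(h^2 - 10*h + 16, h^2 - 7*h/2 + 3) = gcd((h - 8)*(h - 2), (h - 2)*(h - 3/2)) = h - 2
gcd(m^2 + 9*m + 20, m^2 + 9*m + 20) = m^2 + 9*m + 20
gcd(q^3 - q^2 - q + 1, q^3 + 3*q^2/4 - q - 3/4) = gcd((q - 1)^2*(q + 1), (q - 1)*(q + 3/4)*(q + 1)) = q^2 - 1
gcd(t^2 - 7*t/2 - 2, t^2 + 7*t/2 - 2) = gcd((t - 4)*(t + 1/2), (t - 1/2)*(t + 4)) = 1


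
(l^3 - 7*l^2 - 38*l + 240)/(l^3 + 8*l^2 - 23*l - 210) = (l - 8)/(l + 7)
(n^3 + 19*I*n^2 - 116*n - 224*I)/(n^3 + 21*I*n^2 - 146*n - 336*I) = (n + 4*I)/(n + 6*I)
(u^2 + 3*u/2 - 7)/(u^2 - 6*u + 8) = (u + 7/2)/(u - 4)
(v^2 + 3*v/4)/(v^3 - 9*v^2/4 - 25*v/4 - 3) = v/(v^2 - 3*v - 4)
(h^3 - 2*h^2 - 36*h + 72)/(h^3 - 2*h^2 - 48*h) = (h^2 - 8*h + 12)/(h*(h - 8))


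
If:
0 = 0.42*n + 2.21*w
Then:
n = -5.26190476190476*w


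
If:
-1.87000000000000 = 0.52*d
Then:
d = -3.60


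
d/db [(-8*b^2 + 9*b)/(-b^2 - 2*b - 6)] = (25*b^2 + 96*b - 54)/(b^4 + 4*b^3 + 16*b^2 + 24*b + 36)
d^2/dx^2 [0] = 0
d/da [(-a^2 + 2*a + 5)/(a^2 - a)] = (-a^2 - 10*a + 5)/(a^2*(a^2 - 2*a + 1))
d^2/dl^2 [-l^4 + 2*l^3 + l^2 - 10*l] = -12*l^2 + 12*l + 2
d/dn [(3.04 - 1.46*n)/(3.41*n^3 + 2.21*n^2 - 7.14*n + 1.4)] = (9.9572*n^3 - 27.8726*n^2 - 13.4368*n + 19.6616)/(11.6281*n^6 + 15.0722*n^5 - 43.8107*n^4 - 22.0108*n^3 + 57.1676*n^2 - 19.992*n + 1.96)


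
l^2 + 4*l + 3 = (l + 1)*(l + 3)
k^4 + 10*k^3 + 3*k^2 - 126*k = k*(k - 3)*(k + 6)*(k + 7)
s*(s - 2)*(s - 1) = s^3 - 3*s^2 + 2*s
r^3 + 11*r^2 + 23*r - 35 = (r - 1)*(r + 5)*(r + 7)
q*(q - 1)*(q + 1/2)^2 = q^4 - 3*q^2/4 - q/4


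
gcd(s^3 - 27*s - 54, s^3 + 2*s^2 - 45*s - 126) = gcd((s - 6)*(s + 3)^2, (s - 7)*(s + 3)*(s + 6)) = s + 3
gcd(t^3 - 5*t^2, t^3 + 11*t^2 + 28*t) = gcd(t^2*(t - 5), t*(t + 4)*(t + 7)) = t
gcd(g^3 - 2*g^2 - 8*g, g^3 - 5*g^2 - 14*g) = g^2 + 2*g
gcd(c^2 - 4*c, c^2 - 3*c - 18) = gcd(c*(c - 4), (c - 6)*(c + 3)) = 1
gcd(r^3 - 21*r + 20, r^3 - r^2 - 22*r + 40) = r^2 + r - 20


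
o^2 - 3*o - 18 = (o - 6)*(o + 3)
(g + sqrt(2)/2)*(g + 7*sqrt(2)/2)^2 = g^3 + 15*sqrt(2)*g^2/2 + 63*g/2 + 49*sqrt(2)/4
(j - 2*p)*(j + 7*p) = j^2 + 5*j*p - 14*p^2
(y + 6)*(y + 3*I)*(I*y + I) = I*y^3 - 3*y^2 + 7*I*y^2 - 21*y + 6*I*y - 18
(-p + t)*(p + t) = -p^2 + t^2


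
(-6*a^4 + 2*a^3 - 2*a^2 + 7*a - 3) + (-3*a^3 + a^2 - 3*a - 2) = -6*a^4 - a^3 - a^2 + 4*a - 5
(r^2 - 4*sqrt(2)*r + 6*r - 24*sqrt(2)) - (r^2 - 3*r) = -4*sqrt(2)*r + 9*r - 24*sqrt(2)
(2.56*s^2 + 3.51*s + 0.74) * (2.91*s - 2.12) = 7.4496*s^3 + 4.7869*s^2 - 5.2878*s - 1.5688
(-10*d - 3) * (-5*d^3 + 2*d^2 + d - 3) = 50*d^4 - 5*d^3 - 16*d^2 + 27*d + 9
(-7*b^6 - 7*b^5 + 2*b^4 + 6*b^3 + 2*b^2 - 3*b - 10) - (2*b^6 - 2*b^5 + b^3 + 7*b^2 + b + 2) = -9*b^6 - 5*b^5 + 2*b^4 + 5*b^3 - 5*b^2 - 4*b - 12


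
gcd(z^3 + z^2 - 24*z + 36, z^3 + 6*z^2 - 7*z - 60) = z - 3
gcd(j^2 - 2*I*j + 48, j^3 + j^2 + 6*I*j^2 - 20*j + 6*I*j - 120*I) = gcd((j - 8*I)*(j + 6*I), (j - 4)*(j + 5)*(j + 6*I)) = j + 6*I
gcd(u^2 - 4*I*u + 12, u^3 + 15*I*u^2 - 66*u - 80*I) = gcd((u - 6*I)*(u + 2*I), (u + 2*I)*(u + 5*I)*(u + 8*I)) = u + 2*I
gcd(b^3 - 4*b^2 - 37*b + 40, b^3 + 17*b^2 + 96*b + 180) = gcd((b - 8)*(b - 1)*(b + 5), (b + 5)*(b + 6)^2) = b + 5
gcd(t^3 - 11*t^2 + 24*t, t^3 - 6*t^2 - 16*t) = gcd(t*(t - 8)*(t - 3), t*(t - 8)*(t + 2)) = t^2 - 8*t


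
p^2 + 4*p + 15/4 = (p + 3/2)*(p + 5/2)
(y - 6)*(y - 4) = y^2 - 10*y + 24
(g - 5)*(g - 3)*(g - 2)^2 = g^4 - 12*g^3 + 51*g^2 - 92*g + 60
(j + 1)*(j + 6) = j^2 + 7*j + 6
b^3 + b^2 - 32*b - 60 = (b - 6)*(b + 2)*(b + 5)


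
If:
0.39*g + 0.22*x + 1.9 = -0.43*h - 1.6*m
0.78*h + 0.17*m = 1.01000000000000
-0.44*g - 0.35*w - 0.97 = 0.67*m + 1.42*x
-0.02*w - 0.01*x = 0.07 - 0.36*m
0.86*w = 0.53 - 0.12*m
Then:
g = -8.25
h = 1.24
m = 0.27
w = 0.58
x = 1.60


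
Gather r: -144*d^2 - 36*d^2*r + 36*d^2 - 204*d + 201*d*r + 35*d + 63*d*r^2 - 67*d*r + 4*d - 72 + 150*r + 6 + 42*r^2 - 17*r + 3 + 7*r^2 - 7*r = -108*d^2 - 165*d + r^2*(63*d + 49) + r*(-36*d^2 + 134*d + 126) - 63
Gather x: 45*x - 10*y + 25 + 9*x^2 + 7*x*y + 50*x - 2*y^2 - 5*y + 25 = 9*x^2 + x*(7*y + 95) - 2*y^2 - 15*y + 50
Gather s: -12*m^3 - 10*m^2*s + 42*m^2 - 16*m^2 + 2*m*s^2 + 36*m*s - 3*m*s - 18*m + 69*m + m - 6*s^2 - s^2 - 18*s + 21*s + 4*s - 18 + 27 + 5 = -12*m^3 + 26*m^2 + 52*m + s^2*(2*m - 7) + s*(-10*m^2 + 33*m + 7) + 14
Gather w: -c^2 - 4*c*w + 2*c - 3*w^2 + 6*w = -c^2 + 2*c - 3*w^2 + w*(6 - 4*c)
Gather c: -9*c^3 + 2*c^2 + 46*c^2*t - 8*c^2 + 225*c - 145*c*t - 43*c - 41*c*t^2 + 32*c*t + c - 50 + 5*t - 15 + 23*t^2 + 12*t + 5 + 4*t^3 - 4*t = -9*c^3 + c^2*(46*t - 6) + c*(-41*t^2 - 113*t + 183) + 4*t^3 + 23*t^2 + 13*t - 60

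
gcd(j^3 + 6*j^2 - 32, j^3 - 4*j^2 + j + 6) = j - 2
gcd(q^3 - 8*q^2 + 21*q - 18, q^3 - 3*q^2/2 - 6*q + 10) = q - 2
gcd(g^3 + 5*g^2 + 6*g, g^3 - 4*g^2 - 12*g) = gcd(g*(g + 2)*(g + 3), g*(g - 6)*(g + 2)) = g^2 + 2*g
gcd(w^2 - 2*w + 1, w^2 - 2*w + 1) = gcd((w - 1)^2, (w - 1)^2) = w^2 - 2*w + 1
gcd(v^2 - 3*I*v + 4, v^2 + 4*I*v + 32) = v - 4*I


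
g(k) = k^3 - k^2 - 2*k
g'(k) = 3*k^2 - 2*k - 2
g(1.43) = -1.98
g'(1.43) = 1.27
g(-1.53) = -2.86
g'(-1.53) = 8.08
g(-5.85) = -222.72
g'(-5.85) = 112.37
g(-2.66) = -20.58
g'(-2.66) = 24.55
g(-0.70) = 0.57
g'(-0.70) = 0.87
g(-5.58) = -193.72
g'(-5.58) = 102.57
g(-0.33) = 0.52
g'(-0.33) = -1.01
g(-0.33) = 0.52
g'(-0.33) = -1.01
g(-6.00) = -240.00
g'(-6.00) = 118.00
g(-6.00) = -240.00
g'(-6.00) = 118.00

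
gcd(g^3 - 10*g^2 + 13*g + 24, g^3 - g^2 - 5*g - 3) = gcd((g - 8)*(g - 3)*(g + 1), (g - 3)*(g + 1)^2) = g^2 - 2*g - 3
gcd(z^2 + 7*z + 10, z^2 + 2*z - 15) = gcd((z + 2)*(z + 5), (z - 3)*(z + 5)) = z + 5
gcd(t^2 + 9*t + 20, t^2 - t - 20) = t + 4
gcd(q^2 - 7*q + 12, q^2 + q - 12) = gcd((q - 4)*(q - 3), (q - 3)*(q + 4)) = q - 3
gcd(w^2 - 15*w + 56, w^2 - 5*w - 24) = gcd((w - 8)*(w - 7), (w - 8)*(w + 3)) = w - 8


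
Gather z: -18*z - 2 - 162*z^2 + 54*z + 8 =-162*z^2 + 36*z + 6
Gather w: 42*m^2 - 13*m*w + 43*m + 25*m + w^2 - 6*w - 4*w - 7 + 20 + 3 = 42*m^2 + 68*m + w^2 + w*(-13*m - 10) + 16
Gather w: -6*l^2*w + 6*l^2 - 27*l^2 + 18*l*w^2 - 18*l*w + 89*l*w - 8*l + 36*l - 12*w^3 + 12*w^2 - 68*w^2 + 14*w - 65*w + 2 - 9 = -21*l^2 + 28*l - 12*w^3 + w^2*(18*l - 56) + w*(-6*l^2 + 71*l - 51) - 7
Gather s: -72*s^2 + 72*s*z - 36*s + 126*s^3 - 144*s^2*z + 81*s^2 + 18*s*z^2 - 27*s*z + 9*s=126*s^3 + s^2*(9 - 144*z) + s*(18*z^2 + 45*z - 27)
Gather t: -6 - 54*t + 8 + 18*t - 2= -36*t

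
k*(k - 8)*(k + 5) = k^3 - 3*k^2 - 40*k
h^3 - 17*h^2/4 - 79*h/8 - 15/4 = (h - 6)*(h + 1/2)*(h + 5/4)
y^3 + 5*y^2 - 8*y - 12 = (y - 2)*(y + 1)*(y + 6)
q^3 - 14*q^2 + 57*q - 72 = (q - 8)*(q - 3)^2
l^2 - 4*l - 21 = (l - 7)*(l + 3)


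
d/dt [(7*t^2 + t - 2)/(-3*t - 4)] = (-21*t^2 - 56*t - 10)/(9*t^2 + 24*t + 16)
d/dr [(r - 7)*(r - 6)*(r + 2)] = 3*r^2 - 22*r + 16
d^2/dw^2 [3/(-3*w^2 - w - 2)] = 6*(9*w^2 + 3*w - (6*w + 1)^2 + 6)/(3*w^2 + w + 2)^3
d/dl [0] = 0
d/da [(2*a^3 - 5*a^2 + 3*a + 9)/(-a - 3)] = a*(-4*a^2 - 13*a + 30)/(a^2 + 6*a + 9)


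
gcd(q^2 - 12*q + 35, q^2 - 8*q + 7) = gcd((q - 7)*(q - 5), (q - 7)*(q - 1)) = q - 7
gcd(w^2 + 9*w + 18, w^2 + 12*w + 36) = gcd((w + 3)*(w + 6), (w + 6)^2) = w + 6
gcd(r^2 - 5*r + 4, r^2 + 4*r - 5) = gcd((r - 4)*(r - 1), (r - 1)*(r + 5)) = r - 1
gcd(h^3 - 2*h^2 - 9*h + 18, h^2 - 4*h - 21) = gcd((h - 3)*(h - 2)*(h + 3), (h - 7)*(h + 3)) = h + 3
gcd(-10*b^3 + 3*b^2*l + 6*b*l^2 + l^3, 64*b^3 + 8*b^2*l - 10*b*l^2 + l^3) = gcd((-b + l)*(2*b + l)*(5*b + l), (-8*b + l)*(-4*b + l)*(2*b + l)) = 2*b + l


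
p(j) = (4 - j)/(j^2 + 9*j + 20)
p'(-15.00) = 0.02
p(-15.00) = 0.17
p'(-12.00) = 0.06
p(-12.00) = 0.29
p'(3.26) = -0.02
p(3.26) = 0.01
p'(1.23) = -0.06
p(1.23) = 0.09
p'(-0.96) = -0.31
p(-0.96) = 0.40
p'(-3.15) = -8.44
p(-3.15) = 4.55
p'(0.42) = -0.10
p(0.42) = 0.15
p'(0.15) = -0.13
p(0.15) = 0.18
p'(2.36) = -0.03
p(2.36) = 0.04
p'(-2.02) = -1.03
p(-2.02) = 1.02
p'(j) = (4 - j)*(-2*j - 9)/(j^2 + 9*j + 20)^2 - 1/(j^2 + 9*j + 20)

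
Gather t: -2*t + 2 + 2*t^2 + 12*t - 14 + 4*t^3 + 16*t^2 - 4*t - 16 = 4*t^3 + 18*t^2 + 6*t - 28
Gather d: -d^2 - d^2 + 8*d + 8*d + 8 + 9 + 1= -2*d^2 + 16*d + 18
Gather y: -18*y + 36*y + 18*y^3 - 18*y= 18*y^3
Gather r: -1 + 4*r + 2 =4*r + 1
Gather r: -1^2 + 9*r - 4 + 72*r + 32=81*r + 27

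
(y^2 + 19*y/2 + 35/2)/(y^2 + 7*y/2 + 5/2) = (y + 7)/(y + 1)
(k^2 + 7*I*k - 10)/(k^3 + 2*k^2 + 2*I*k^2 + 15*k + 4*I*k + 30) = (k + 2*I)/(k^2 + k*(2 - 3*I) - 6*I)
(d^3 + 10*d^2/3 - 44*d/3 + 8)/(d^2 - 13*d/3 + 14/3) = (3*d^2 + 16*d - 12)/(3*d - 7)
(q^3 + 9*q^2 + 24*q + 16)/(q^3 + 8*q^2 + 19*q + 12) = (q + 4)/(q + 3)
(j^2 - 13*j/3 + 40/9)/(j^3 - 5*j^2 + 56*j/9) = (3*j - 5)/(j*(3*j - 7))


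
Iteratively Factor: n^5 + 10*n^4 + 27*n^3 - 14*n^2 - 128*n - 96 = (n + 1)*(n^4 + 9*n^3 + 18*n^2 - 32*n - 96) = (n + 1)*(n + 4)*(n^3 + 5*n^2 - 2*n - 24) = (n - 2)*(n + 1)*(n + 4)*(n^2 + 7*n + 12) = (n - 2)*(n + 1)*(n + 4)^2*(n + 3)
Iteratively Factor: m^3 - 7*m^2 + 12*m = (m)*(m^2 - 7*m + 12) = m*(m - 4)*(m - 3)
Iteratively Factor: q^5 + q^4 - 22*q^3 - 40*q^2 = (q + 4)*(q^4 - 3*q^3 - 10*q^2) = (q - 5)*(q + 4)*(q^3 + 2*q^2) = q*(q - 5)*(q + 4)*(q^2 + 2*q) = q^2*(q - 5)*(q + 4)*(q + 2)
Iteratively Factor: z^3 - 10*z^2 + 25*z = (z - 5)*(z^2 - 5*z) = (z - 5)^2*(z)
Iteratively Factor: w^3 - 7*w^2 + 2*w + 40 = (w - 4)*(w^2 - 3*w - 10) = (w - 4)*(w + 2)*(w - 5)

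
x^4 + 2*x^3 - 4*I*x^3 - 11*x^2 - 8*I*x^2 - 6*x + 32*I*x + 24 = (x - 2)*(x + 4)*(x - 3*I)*(x - I)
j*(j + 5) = j^2 + 5*j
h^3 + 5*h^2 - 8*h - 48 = (h - 3)*(h + 4)^2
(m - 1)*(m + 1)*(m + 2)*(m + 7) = m^4 + 9*m^3 + 13*m^2 - 9*m - 14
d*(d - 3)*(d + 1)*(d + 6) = d^4 + 4*d^3 - 15*d^2 - 18*d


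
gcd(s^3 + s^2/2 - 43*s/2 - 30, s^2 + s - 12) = s + 4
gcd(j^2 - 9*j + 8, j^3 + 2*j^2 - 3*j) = j - 1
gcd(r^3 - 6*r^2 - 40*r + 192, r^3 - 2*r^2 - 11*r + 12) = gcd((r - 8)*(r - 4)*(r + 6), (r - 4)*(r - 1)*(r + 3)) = r - 4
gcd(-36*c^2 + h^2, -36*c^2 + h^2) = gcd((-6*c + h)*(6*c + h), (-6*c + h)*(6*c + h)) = 36*c^2 - h^2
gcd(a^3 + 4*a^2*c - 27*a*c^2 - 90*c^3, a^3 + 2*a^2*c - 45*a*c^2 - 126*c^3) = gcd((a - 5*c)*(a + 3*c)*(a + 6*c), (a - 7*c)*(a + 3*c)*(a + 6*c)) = a^2 + 9*a*c + 18*c^2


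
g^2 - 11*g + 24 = (g - 8)*(g - 3)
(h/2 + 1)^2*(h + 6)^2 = h^4/4 + 4*h^3 + 22*h^2 + 48*h + 36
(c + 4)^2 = c^2 + 8*c + 16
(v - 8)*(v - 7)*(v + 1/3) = v^3 - 44*v^2/3 + 51*v + 56/3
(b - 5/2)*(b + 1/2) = b^2 - 2*b - 5/4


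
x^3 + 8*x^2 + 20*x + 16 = (x + 2)^2*(x + 4)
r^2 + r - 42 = (r - 6)*(r + 7)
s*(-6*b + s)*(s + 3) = -6*b*s^2 - 18*b*s + s^3 + 3*s^2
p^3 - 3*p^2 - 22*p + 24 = (p - 6)*(p - 1)*(p + 4)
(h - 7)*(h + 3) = h^2 - 4*h - 21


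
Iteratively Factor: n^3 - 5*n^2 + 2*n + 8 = (n + 1)*(n^2 - 6*n + 8) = (n - 4)*(n + 1)*(n - 2)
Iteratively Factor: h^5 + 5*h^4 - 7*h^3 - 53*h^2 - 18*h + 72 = (h - 3)*(h^4 + 8*h^3 + 17*h^2 - 2*h - 24) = (h - 3)*(h + 4)*(h^3 + 4*h^2 + h - 6) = (h - 3)*(h + 3)*(h + 4)*(h^2 + h - 2) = (h - 3)*(h - 1)*(h + 3)*(h + 4)*(h + 2)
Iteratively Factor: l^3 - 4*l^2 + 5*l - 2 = (l - 1)*(l^2 - 3*l + 2) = (l - 2)*(l - 1)*(l - 1)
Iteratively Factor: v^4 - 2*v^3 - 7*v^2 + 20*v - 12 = (v - 1)*(v^3 - v^2 - 8*v + 12) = (v - 1)*(v + 3)*(v^2 - 4*v + 4) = (v - 2)*(v - 1)*(v + 3)*(v - 2)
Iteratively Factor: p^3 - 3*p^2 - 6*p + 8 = (p - 1)*(p^2 - 2*p - 8) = (p - 1)*(p + 2)*(p - 4)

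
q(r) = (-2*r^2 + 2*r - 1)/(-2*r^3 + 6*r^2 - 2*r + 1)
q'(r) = (2 - 4*r)/(-2*r^3 + 6*r^2 - 2*r + 1) + (-2*r^2 + 2*r - 1)*(6*r^2 - 12*r + 2)/(-2*r^3 + 6*r^2 - 2*r + 1)^2 = 2*r*(-2*r^3 + 4*r^2 - 7*r + 4)/(4*r^6 - 24*r^5 + 44*r^4 - 28*r^3 + 16*r^2 - 4*r + 1)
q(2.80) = 7.57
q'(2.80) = -73.53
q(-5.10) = -0.15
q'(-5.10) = -0.02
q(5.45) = 0.32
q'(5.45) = -0.11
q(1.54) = -0.55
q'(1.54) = -0.60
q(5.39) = 0.33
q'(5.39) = -0.11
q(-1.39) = -0.37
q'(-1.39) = -0.17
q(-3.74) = -0.19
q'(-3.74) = -0.04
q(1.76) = -0.71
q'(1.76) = -0.90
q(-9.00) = -0.09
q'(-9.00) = -0.00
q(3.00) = 2.60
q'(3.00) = -8.40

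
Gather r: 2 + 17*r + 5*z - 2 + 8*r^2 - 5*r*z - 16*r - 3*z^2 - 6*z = 8*r^2 + r*(1 - 5*z) - 3*z^2 - z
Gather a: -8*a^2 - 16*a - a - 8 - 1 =-8*a^2 - 17*a - 9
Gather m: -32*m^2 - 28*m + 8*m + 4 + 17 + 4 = -32*m^2 - 20*m + 25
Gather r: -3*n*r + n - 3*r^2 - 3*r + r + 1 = n - 3*r^2 + r*(-3*n - 2) + 1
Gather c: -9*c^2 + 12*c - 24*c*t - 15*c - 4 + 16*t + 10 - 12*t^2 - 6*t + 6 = -9*c^2 + c*(-24*t - 3) - 12*t^2 + 10*t + 12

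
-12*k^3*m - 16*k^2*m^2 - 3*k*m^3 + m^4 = m*(-6*k + m)*(k + m)*(2*k + m)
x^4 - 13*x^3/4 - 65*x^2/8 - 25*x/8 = x*(x - 5)*(x + 1/2)*(x + 5/4)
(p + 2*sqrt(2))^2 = p^2 + 4*sqrt(2)*p + 8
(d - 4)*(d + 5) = d^2 + d - 20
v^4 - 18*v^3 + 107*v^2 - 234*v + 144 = (v - 8)*(v - 6)*(v - 3)*(v - 1)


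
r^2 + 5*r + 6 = (r + 2)*(r + 3)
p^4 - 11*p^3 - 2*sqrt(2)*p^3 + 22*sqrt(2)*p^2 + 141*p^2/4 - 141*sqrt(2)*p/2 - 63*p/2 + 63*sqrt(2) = (p - 6)*(p - 7/2)*(p - 3/2)*(p - 2*sqrt(2))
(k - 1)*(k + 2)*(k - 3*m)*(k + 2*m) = k^4 - k^3*m + k^3 - 6*k^2*m^2 - k^2*m - 2*k^2 - 6*k*m^2 + 2*k*m + 12*m^2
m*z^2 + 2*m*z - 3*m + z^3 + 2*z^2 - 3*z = (m + z)*(z - 1)*(z + 3)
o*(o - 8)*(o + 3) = o^3 - 5*o^2 - 24*o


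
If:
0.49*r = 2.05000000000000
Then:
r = 4.18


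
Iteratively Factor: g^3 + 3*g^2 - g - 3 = (g + 3)*(g^2 - 1) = (g + 1)*(g + 3)*(g - 1)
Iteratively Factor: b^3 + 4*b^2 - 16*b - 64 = (b + 4)*(b^2 - 16) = (b - 4)*(b + 4)*(b + 4)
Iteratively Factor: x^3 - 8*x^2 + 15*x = (x - 5)*(x^2 - 3*x) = (x - 5)*(x - 3)*(x)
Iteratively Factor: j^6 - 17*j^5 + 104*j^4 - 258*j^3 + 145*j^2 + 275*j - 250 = (j - 5)*(j^5 - 12*j^4 + 44*j^3 - 38*j^2 - 45*j + 50) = (j - 5)*(j - 1)*(j^4 - 11*j^3 + 33*j^2 - 5*j - 50) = (j - 5)*(j - 1)*(j + 1)*(j^3 - 12*j^2 + 45*j - 50) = (j - 5)^2*(j - 1)*(j + 1)*(j^2 - 7*j + 10) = (j - 5)^3*(j - 1)*(j + 1)*(j - 2)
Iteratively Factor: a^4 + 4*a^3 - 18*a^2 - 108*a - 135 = (a + 3)*(a^3 + a^2 - 21*a - 45) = (a - 5)*(a + 3)*(a^2 + 6*a + 9) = (a - 5)*(a + 3)^2*(a + 3)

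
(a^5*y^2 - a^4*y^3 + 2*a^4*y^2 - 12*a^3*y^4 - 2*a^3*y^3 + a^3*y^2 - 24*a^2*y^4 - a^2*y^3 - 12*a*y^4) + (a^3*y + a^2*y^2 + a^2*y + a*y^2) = a^5*y^2 - a^4*y^3 + 2*a^4*y^2 - 12*a^3*y^4 - 2*a^3*y^3 + a^3*y^2 + a^3*y - 24*a^2*y^4 - a^2*y^3 + a^2*y^2 + a^2*y - 12*a*y^4 + a*y^2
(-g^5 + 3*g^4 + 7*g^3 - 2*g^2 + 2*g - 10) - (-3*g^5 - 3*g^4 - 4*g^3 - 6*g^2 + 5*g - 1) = 2*g^5 + 6*g^4 + 11*g^3 + 4*g^2 - 3*g - 9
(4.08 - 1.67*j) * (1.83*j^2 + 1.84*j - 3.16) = -3.0561*j^3 + 4.3936*j^2 + 12.7844*j - 12.8928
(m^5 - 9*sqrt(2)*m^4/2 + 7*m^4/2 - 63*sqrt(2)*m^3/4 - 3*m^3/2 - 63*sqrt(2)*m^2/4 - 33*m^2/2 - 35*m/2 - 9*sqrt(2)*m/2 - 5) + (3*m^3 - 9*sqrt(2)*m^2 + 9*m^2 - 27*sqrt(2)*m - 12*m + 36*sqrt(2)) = m^5 - 9*sqrt(2)*m^4/2 + 7*m^4/2 - 63*sqrt(2)*m^3/4 + 3*m^3/2 - 99*sqrt(2)*m^2/4 - 15*m^2/2 - 63*sqrt(2)*m/2 - 59*m/2 - 5 + 36*sqrt(2)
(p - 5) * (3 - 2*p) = -2*p^2 + 13*p - 15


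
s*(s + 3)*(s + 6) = s^3 + 9*s^2 + 18*s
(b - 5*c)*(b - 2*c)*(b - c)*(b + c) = b^4 - 7*b^3*c + 9*b^2*c^2 + 7*b*c^3 - 10*c^4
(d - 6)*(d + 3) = d^2 - 3*d - 18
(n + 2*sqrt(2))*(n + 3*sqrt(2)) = n^2 + 5*sqrt(2)*n + 12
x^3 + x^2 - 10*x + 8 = (x - 2)*(x - 1)*(x + 4)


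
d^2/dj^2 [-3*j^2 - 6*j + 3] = -6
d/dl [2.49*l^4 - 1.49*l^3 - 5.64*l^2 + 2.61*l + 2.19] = 9.96*l^3 - 4.47*l^2 - 11.28*l + 2.61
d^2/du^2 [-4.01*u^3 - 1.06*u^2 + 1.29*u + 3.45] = -24.06*u - 2.12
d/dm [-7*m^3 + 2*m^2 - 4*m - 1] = -21*m^2 + 4*m - 4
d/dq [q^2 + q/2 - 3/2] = 2*q + 1/2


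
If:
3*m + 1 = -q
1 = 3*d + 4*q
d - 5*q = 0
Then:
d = 5/19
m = -20/57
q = 1/19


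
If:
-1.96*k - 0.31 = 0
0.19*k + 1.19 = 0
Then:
No Solution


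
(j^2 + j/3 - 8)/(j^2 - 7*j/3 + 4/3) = (3*j^2 + j - 24)/(3*j^2 - 7*j + 4)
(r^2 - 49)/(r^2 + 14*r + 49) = (r - 7)/(r + 7)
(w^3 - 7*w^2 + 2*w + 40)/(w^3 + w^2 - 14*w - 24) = (w - 5)/(w + 3)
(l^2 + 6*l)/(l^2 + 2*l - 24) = l/(l - 4)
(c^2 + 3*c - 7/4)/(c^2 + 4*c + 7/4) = (2*c - 1)/(2*c + 1)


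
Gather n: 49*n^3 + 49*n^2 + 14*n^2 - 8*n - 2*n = 49*n^3 + 63*n^2 - 10*n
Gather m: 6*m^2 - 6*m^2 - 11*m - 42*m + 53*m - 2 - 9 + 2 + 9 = 0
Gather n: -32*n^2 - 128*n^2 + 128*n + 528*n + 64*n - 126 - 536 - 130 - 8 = -160*n^2 + 720*n - 800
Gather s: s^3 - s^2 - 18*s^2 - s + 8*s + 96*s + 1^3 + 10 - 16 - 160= s^3 - 19*s^2 + 103*s - 165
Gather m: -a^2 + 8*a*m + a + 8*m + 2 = -a^2 + a + m*(8*a + 8) + 2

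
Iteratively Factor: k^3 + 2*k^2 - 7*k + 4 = (k - 1)*(k^2 + 3*k - 4) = (k - 1)^2*(k + 4)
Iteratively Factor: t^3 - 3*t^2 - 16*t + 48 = (t - 3)*(t^2 - 16) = (t - 3)*(t + 4)*(t - 4)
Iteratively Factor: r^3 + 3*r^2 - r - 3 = (r - 1)*(r^2 + 4*r + 3) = (r - 1)*(r + 1)*(r + 3)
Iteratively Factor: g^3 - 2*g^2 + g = (g)*(g^2 - 2*g + 1) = g*(g - 1)*(g - 1)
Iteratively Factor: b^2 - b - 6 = (b + 2)*(b - 3)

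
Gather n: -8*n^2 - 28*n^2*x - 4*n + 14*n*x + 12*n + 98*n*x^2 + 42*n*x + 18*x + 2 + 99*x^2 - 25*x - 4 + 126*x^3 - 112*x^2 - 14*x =n^2*(-28*x - 8) + n*(98*x^2 + 56*x + 8) + 126*x^3 - 13*x^2 - 21*x - 2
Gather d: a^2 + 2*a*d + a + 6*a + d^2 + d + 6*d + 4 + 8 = a^2 + 7*a + d^2 + d*(2*a + 7) + 12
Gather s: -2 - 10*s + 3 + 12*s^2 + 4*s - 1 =12*s^2 - 6*s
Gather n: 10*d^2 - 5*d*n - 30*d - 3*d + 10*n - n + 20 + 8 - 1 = 10*d^2 - 33*d + n*(9 - 5*d) + 27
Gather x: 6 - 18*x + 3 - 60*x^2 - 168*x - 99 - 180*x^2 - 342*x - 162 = -240*x^2 - 528*x - 252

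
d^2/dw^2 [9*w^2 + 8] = 18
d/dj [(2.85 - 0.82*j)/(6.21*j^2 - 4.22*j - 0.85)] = (5.0922*j^2 - 35.397*j + 12.724)/(38.5641*j^4 - 52.4124*j^3 + 7.2514*j^2 + 7.174*j + 0.7225)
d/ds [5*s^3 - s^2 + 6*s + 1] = 15*s^2 - 2*s + 6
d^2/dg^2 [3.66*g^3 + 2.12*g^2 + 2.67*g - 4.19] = 21.96*g + 4.24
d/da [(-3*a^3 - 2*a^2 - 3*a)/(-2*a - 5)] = (12*a^3 + 49*a^2 + 20*a + 15)/(4*a^2 + 20*a + 25)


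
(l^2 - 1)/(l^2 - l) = (l + 1)/l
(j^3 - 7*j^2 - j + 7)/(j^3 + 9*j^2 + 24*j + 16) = (j^2 - 8*j + 7)/(j^2 + 8*j + 16)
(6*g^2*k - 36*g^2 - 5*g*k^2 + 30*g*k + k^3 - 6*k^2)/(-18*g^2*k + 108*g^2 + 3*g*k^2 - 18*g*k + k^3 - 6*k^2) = (-2*g + k)/(6*g + k)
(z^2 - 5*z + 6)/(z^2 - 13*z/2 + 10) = 2*(z^2 - 5*z + 6)/(2*z^2 - 13*z + 20)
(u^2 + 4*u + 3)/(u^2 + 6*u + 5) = (u + 3)/(u + 5)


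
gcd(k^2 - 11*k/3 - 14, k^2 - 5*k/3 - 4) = 1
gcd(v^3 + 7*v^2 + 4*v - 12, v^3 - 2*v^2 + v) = v - 1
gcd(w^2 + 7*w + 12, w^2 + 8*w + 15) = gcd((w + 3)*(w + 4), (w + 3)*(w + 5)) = w + 3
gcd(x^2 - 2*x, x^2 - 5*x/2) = x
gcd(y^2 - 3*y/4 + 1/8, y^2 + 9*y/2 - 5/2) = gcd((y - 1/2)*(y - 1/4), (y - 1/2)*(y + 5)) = y - 1/2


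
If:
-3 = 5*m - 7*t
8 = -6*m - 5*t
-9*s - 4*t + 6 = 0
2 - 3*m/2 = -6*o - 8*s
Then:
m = -71/67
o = -12169/7236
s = 490/603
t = -22/67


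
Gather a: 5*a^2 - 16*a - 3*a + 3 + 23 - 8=5*a^2 - 19*a + 18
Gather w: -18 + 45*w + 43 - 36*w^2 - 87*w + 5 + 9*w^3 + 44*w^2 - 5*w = 9*w^3 + 8*w^2 - 47*w + 30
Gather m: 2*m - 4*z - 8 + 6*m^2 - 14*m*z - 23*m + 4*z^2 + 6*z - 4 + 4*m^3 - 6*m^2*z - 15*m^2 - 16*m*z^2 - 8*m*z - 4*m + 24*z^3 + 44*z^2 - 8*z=4*m^3 + m^2*(-6*z - 9) + m*(-16*z^2 - 22*z - 25) + 24*z^3 + 48*z^2 - 6*z - 12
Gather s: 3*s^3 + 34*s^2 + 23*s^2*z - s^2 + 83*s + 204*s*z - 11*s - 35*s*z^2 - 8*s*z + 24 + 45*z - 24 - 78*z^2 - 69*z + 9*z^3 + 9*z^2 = 3*s^3 + s^2*(23*z + 33) + s*(-35*z^2 + 196*z + 72) + 9*z^3 - 69*z^2 - 24*z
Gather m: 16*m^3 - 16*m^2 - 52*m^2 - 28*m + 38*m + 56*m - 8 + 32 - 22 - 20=16*m^3 - 68*m^2 + 66*m - 18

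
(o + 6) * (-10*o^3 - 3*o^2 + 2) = -10*o^4 - 63*o^3 - 18*o^2 + 2*o + 12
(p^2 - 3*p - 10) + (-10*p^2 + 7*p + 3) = -9*p^2 + 4*p - 7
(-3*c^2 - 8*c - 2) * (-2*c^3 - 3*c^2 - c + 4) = 6*c^5 + 25*c^4 + 31*c^3 + 2*c^2 - 30*c - 8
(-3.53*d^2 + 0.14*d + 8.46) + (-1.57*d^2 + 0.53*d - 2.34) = -5.1*d^2 + 0.67*d + 6.12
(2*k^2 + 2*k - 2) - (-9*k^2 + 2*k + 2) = 11*k^2 - 4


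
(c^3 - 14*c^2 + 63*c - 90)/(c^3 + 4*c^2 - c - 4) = (c^3 - 14*c^2 + 63*c - 90)/(c^3 + 4*c^2 - c - 4)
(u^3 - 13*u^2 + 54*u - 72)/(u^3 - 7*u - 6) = (u^2 - 10*u + 24)/(u^2 + 3*u + 2)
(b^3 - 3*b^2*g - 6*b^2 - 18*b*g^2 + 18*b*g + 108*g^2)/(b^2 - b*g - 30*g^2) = (b^2 + 3*b*g - 6*b - 18*g)/(b + 5*g)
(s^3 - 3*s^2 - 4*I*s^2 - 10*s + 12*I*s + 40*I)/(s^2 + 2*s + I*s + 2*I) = (s^2 - s*(5 + 4*I) + 20*I)/(s + I)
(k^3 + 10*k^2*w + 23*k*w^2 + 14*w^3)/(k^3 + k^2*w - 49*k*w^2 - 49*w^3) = (-k - 2*w)/(-k + 7*w)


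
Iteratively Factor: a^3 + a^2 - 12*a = (a + 4)*(a^2 - 3*a) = (a - 3)*(a + 4)*(a)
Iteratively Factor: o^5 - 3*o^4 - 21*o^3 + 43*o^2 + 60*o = (o + 1)*(o^4 - 4*o^3 - 17*o^2 + 60*o) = (o - 3)*(o + 1)*(o^3 - o^2 - 20*o) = (o - 5)*(o - 3)*(o + 1)*(o^2 + 4*o) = o*(o - 5)*(o - 3)*(o + 1)*(o + 4)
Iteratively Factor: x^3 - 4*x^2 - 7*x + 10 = (x - 1)*(x^2 - 3*x - 10) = (x - 1)*(x + 2)*(x - 5)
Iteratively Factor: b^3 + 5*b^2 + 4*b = (b)*(b^2 + 5*b + 4) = b*(b + 4)*(b + 1)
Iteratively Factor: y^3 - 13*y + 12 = (y - 3)*(y^2 + 3*y - 4) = (y - 3)*(y - 1)*(y + 4)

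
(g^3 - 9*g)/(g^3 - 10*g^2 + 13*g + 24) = g*(g + 3)/(g^2 - 7*g - 8)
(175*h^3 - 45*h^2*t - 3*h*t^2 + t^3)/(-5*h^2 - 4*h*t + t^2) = (-35*h^2 + 2*h*t + t^2)/(h + t)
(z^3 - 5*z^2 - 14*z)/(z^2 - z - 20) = z*(-z^2 + 5*z + 14)/(-z^2 + z + 20)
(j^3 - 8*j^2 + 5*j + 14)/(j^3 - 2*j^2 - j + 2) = (j - 7)/(j - 1)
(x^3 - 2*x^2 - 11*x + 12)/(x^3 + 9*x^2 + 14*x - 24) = (x^2 - x - 12)/(x^2 + 10*x + 24)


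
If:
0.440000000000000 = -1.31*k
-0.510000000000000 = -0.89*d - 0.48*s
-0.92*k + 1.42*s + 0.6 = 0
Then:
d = 0.92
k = -0.34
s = -0.64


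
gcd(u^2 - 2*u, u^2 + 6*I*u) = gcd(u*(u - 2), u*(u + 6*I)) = u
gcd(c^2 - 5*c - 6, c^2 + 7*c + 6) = c + 1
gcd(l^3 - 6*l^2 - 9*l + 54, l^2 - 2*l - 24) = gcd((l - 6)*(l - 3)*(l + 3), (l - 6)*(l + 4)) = l - 6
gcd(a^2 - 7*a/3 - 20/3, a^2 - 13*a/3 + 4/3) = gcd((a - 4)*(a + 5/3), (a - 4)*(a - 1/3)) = a - 4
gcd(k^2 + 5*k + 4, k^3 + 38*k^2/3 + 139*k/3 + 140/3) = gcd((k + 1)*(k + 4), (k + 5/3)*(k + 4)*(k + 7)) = k + 4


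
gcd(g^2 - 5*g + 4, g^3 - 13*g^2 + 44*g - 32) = g^2 - 5*g + 4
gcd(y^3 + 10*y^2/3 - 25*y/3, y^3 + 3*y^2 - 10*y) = y^2 + 5*y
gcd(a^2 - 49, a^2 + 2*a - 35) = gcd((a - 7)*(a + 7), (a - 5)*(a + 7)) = a + 7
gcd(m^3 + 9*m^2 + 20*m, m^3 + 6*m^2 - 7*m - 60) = m^2 + 9*m + 20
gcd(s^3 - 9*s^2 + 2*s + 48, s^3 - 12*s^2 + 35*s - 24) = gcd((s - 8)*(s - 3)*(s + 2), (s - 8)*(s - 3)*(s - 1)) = s^2 - 11*s + 24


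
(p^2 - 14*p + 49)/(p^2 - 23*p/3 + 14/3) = 3*(p - 7)/(3*p - 2)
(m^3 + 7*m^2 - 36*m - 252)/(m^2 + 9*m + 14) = (m^2 - 36)/(m + 2)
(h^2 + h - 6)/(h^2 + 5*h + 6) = (h - 2)/(h + 2)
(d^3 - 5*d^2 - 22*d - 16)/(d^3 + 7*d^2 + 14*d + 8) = (d - 8)/(d + 4)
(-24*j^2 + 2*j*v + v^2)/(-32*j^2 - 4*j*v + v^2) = (24*j^2 - 2*j*v - v^2)/(32*j^2 + 4*j*v - v^2)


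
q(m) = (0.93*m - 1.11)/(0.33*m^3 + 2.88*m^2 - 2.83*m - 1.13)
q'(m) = (0.93*m - 1.11)*(-0.99*m^2 - 5.76*m + 2.83)/(0.33*m^3 + 2.88*m^2 - 2.83*m - 1.13)^2 + 0.93/(0.33*m^3 + 2.88*m^2 - 2.83*m - 1.13) = (-0.6138*m^3 - 1.5795*m^2 + 6.3936*m - 4.1922)/(0.1089*m^6 + 1.9008*m^5 + 6.4266*m^4 - 17.0466*m^3 + 1.5001*m^2 + 6.3958*m + 1.2769)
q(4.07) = 0.05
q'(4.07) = -0.01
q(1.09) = 0.26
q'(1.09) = 0.79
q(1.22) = 0.08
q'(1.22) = 1.55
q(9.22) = 0.02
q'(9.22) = -0.00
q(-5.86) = -0.14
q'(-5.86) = 0.01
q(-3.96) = -0.14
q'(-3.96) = -0.01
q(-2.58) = -0.18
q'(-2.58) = -0.05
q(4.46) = 0.04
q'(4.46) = -0.01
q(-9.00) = -0.56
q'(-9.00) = 0.89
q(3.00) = 0.07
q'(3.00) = -0.02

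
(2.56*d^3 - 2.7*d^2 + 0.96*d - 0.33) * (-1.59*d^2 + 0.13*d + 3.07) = -4.0704*d^5 + 4.6258*d^4 + 5.9818*d^3 - 7.6395*d^2 + 2.9043*d - 1.0131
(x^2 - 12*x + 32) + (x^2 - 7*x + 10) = 2*x^2 - 19*x + 42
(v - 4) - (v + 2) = -6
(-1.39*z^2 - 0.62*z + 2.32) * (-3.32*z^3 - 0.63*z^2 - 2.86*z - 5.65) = 4.6148*z^5 + 2.9341*z^4 - 3.3364*z^3 + 8.1651*z^2 - 3.1322*z - 13.108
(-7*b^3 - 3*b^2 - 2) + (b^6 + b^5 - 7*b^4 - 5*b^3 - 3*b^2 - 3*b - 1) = b^6 + b^5 - 7*b^4 - 12*b^3 - 6*b^2 - 3*b - 3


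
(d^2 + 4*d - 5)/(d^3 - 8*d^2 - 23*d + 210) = (d - 1)/(d^2 - 13*d + 42)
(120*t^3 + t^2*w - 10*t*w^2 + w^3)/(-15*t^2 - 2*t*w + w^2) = -8*t + w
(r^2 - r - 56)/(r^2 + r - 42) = (r - 8)/(r - 6)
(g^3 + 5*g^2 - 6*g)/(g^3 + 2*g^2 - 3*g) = (g + 6)/(g + 3)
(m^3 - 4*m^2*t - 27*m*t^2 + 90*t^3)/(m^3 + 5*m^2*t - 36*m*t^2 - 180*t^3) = (m - 3*t)/(m + 6*t)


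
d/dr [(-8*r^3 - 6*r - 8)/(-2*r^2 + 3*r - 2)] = 4*(4*r^4 - 12*r^3 + 9*r^2 - 8*r + 9)/(4*r^4 - 12*r^3 + 17*r^2 - 12*r + 4)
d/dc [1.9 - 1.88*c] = -1.88000000000000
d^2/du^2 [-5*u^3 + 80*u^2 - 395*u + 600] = 160 - 30*u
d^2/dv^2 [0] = 0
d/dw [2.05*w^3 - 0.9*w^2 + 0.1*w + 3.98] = 6.15*w^2 - 1.8*w + 0.1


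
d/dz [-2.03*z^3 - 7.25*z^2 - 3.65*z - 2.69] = -6.09*z^2 - 14.5*z - 3.65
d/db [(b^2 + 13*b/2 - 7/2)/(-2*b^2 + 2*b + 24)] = (15*b^2 + 34*b + 163)/(4*(b^4 - 2*b^3 - 23*b^2 + 24*b + 144))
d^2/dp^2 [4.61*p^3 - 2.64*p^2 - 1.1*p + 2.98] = 27.66*p - 5.28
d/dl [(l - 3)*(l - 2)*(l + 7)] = 3*l^2 + 4*l - 29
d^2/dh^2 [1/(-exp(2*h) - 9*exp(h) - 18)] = (-2*(2*exp(h) + 9)^2*exp(h) + (4*exp(h) + 9)*(exp(2*h) + 9*exp(h) + 18))*exp(h)/(exp(2*h) + 9*exp(h) + 18)^3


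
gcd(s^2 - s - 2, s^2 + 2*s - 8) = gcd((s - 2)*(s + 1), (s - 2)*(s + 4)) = s - 2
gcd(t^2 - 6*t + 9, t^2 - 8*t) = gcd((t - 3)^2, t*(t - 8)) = 1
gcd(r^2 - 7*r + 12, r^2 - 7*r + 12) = r^2 - 7*r + 12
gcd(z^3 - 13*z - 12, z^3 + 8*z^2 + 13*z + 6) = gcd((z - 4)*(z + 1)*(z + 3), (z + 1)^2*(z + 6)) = z + 1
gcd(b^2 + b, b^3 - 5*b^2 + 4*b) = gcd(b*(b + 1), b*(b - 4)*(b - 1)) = b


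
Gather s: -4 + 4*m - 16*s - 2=4*m - 16*s - 6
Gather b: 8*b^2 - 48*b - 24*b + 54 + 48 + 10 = 8*b^2 - 72*b + 112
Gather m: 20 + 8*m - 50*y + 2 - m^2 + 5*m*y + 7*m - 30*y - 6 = -m^2 + m*(5*y + 15) - 80*y + 16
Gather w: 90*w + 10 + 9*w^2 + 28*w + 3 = 9*w^2 + 118*w + 13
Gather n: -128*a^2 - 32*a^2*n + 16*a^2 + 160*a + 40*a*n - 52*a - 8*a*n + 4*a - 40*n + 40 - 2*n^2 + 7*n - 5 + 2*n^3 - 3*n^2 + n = -112*a^2 + 112*a + 2*n^3 - 5*n^2 + n*(-32*a^2 + 32*a - 32) + 35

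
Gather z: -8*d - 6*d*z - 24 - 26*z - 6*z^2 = -8*d - 6*z^2 + z*(-6*d - 26) - 24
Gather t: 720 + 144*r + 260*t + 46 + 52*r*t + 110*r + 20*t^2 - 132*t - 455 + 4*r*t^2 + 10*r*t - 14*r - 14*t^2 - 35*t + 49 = 240*r + t^2*(4*r + 6) + t*(62*r + 93) + 360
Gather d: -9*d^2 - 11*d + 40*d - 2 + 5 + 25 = -9*d^2 + 29*d + 28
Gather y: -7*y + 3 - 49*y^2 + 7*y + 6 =9 - 49*y^2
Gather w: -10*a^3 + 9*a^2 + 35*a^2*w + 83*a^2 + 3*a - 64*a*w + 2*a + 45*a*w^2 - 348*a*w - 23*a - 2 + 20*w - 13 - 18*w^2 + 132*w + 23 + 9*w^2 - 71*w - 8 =-10*a^3 + 92*a^2 - 18*a + w^2*(45*a - 9) + w*(35*a^2 - 412*a + 81)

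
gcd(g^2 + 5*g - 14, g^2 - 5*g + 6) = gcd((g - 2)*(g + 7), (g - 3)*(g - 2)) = g - 2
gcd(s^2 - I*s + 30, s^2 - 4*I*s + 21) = 1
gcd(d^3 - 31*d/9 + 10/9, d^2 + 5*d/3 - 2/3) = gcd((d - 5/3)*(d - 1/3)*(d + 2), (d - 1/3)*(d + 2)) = d^2 + 5*d/3 - 2/3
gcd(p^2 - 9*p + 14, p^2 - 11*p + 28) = p - 7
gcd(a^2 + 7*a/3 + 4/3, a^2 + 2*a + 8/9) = a + 4/3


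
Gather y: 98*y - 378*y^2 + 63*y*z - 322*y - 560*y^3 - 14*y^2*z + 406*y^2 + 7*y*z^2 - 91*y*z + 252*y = -560*y^3 + y^2*(28 - 14*z) + y*(7*z^2 - 28*z + 28)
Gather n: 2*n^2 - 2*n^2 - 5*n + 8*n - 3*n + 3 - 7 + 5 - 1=0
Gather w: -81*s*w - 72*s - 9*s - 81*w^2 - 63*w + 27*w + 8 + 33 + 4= -81*s - 81*w^2 + w*(-81*s - 36) + 45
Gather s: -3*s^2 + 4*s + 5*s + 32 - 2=-3*s^2 + 9*s + 30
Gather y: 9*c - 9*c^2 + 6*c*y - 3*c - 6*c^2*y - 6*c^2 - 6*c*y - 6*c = -6*c^2*y - 15*c^2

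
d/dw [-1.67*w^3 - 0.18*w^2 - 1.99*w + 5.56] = -5.01*w^2 - 0.36*w - 1.99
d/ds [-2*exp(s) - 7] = -2*exp(s)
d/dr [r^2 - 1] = 2*r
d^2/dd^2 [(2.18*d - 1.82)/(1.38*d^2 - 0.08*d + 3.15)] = ((5.372 - 18.0504*d)*(1.38*d^2 - 0.08*d + 3.15) + (2.18*d - 1.82)*(2.76*d - 0.08)*(5.52*d - 0.16))/(1.38*d^2 - 0.08*d + 3.15)^3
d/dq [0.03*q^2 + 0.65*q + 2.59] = 0.06*q + 0.65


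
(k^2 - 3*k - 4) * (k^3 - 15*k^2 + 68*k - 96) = k^5 - 18*k^4 + 109*k^3 - 240*k^2 + 16*k + 384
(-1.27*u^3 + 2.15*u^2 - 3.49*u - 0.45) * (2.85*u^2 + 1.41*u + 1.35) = -3.6195*u^5 + 4.3368*u^4 - 8.6295*u^3 - 3.3009*u^2 - 5.346*u - 0.6075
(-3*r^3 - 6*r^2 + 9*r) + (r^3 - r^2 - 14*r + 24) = -2*r^3 - 7*r^2 - 5*r + 24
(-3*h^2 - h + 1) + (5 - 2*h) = -3*h^2 - 3*h + 6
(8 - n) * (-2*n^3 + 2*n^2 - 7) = 2*n^4 - 18*n^3 + 16*n^2 + 7*n - 56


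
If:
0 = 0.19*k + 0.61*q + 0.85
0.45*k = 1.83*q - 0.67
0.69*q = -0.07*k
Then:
No Solution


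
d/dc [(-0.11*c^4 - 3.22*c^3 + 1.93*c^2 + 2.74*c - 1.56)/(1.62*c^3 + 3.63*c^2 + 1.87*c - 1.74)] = (-0.1782*c^6 - 0.7986*c^5 - 15.4323*c^4 - 20.1548*c^3 + 18.0529*c^2 + 4.6092*c - 1.8504)/(2.6244*c^6 + 11.7612*c^5 + 19.2357*c^4 + 7.9386*c^3 - 9.1355*c^2 - 6.5076*c + 3.0276)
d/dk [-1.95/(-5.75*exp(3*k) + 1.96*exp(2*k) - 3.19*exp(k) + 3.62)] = (-33.6375*exp(2*k) + 7.644*exp(k) - 6.2205)*exp(k)/(5.75*exp(3*k) - 1.96*exp(2*k) + 3.19*exp(k) - 3.62)^2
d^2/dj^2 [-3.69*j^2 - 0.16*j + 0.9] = -7.38000000000000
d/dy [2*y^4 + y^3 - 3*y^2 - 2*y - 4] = 8*y^3 + 3*y^2 - 6*y - 2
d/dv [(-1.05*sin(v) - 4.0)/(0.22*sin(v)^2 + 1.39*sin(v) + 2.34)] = (0.231*sin(v)^2 + 1.76*sin(v) + 3.103)*cos(v)/(0.0484*sin(v)^4 + 0.6116*sin(v)^3 + 2.9617*sin(v)^2 + 6.5052*sin(v) + 5.4756)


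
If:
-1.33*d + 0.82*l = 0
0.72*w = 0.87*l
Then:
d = 0.510241120041483*w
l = 0.827586206896552*w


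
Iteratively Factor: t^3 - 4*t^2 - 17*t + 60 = (t - 5)*(t^2 + t - 12) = (t - 5)*(t + 4)*(t - 3)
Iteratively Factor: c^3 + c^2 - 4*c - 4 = (c + 2)*(c^2 - c - 2) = (c + 1)*(c + 2)*(c - 2)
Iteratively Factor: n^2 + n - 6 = (n + 3)*(n - 2)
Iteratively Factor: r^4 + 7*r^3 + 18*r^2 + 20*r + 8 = (r + 2)*(r^3 + 5*r^2 + 8*r + 4) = (r + 2)^2*(r^2 + 3*r + 2) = (r + 2)^3*(r + 1)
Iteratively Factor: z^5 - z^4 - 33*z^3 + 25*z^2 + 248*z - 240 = (z + 4)*(z^4 - 5*z^3 - 13*z^2 + 77*z - 60) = (z + 4)^2*(z^3 - 9*z^2 + 23*z - 15) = (z - 1)*(z + 4)^2*(z^2 - 8*z + 15) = (z - 5)*(z - 1)*(z + 4)^2*(z - 3)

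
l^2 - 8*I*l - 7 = (l - 7*I)*(l - I)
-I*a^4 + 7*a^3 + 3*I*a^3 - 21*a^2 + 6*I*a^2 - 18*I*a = a*(a - 3)*(a + 6*I)*(-I*a + 1)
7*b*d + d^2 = d*(7*b + d)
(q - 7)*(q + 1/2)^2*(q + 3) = q^4 - 3*q^3 - 99*q^2/4 - 22*q - 21/4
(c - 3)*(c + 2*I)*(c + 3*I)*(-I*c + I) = -I*c^4 + 5*c^3 + 4*I*c^3 - 20*c^2 + 3*I*c^2 + 15*c - 24*I*c + 18*I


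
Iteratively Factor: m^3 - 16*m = (m - 4)*(m^2 + 4*m) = m*(m - 4)*(m + 4)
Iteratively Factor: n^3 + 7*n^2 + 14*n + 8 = (n + 4)*(n^2 + 3*n + 2) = (n + 2)*(n + 4)*(n + 1)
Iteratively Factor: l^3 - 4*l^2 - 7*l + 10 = (l + 2)*(l^2 - 6*l + 5) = (l - 1)*(l + 2)*(l - 5)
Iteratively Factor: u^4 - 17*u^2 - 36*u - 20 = (u + 2)*(u^3 - 2*u^2 - 13*u - 10) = (u + 2)^2*(u^2 - 4*u - 5) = (u - 5)*(u + 2)^2*(u + 1)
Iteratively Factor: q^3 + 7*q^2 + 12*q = (q)*(q^2 + 7*q + 12) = q*(q + 3)*(q + 4)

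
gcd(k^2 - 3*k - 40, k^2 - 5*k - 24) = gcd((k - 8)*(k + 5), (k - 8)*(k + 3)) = k - 8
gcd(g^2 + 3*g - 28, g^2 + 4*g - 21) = g + 7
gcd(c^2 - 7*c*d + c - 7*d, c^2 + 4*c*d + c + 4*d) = c + 1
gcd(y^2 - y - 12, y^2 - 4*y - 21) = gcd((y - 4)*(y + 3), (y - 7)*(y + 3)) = y + 3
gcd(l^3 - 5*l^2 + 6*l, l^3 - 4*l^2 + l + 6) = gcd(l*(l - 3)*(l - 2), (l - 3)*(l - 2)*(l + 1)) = l^2 - 5*l + 6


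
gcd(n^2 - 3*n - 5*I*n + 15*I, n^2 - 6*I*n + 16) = 1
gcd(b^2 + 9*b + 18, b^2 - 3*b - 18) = b + 3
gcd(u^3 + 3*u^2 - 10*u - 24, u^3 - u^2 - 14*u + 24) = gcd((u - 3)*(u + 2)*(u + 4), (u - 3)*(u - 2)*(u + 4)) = u^2 + u - 12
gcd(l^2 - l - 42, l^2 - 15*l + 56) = l - 7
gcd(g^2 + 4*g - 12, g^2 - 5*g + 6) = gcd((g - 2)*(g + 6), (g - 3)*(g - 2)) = g - 2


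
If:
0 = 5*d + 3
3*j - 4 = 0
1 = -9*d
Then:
No Solution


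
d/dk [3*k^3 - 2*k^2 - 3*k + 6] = 9*k^2 - 4*k - 3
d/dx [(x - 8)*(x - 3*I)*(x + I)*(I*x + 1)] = 4*I*x^3 + x^2*(9 - 24*I) + 2*x*(-24 + I) + 3 - 8*I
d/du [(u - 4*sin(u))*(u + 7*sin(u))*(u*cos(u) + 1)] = -(u - 4*sin(u))*(u + 7*sin(u))*(u*sin(u) - cos(u)) + (u - 4*sin(u))*(u*cos(u) + 1)*(7*cos(u) + 1) - (u + 7*sin(u))*(u*cos(u) + 1)*(4*cos(u) - 1)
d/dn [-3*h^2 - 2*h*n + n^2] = -2*h + 2*n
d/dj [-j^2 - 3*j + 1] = -2*j - 3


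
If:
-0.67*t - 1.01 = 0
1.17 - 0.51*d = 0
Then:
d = 2.29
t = -1.51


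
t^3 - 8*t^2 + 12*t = t*(t - 6)*(t - 2)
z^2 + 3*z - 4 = (z - 1)*(z + 4)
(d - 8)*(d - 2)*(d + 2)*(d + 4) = d^4 - 4*d^3 - 36*d^2 + 16*d + 128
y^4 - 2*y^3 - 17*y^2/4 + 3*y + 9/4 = (y - 3)*(y - 1)*(y + 1/2)*(y + 3/2)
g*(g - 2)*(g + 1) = g^3 - g^2 - 2*g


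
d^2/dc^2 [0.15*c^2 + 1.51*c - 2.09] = 0.300000000000000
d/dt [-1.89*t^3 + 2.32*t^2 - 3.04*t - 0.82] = -5.67*t^2 + 4.64*t - 3.04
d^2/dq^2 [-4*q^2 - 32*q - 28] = -8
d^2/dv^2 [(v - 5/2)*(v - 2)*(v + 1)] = 6*v - 7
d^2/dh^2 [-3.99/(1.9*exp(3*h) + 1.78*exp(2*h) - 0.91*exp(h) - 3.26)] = (-3.99*(5.7*exp(2*h) + 3.56*exp(h) - 0.91)*(11.4*exp(2*h) + 7.12*exp(h) - 1.82)*exp(h) + (68.229*exp(2*h) + 28.4088*exp(h) - 3.6309)*(1.9*exp(3*h) + 1.78*exp(2*h) - 0.91*exp(h) - 3.26))*exp(h)/(1.9*exp(3*h) + 1.78*exp(2*h) - 0.91*exp(h) - 3.26)^3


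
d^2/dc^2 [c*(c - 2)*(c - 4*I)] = 6*c - 4 - 8*I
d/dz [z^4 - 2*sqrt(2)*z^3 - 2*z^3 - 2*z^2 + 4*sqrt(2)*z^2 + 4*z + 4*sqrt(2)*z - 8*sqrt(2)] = 4*z^3 - 6*sqrt(2)*z^2 - 6*z^2 - 4*z + 8*sqrt(2)*z + 4 + 4*sqrt(2)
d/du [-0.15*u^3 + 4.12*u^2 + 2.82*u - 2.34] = -0.45*u^2 + 8.24*u + 2.82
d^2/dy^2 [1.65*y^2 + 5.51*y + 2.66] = 3.30000000000000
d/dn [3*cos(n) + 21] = -3*sin(n)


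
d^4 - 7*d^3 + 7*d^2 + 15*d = d*(d - 5)*(d - 3)*(d + 1)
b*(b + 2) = b^2 + 2*b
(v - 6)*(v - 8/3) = v^2 - 26*v/3 + 16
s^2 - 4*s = s*(s - 4)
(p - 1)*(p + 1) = p^2 - 1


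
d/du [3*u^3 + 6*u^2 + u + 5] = 9*u^2 + 12*u + 1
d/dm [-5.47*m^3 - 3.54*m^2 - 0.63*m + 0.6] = -16.41*m^2 - 7.08*m - 0.63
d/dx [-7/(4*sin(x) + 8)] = 7*cos(x)/(4*(sin(x) + 2)^2)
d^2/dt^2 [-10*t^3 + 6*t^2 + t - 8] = 12 - 60*t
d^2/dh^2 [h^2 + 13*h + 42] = 2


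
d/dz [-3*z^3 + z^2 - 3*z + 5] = -9*z^2 + 2*z - 3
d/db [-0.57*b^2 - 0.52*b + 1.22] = -1.14*b - 0.52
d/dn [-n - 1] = -1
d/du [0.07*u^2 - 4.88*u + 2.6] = 0.14*u - 4.88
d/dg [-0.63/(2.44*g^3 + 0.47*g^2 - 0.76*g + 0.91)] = (4.6116*g^2 + 0.5922*g - 0.4788)/(2.44*g^3 + 0.47*g^2 - 0.76*g + 0.91)^2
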